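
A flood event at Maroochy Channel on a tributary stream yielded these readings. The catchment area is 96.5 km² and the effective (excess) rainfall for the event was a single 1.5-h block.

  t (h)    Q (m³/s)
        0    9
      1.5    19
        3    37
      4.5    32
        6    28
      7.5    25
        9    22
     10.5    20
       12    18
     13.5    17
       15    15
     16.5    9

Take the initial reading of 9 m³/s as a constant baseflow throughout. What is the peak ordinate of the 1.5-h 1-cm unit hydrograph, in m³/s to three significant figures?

Direct runoff: 0.0, 10.0, 28.0, 23.0, 19.0, 16.0, 13.0, 11.0, 9.0, 8.0, 6.0, 0.0 m³/s; ΣQ_DR = 143.0 m³/s, peak = 28.0 m³/s.
Runoff depth d = ΣQ_DR·Δt / A = 143.0 × 5400 / (96.5 km²) = 8.002 mm.
The 1-cm UH is the DRH scaled by (10 mm)/d, so U_p = 28.0 × 10/8.002 = 35.0 m³/s.

U_p ≈ 35.0 m³/s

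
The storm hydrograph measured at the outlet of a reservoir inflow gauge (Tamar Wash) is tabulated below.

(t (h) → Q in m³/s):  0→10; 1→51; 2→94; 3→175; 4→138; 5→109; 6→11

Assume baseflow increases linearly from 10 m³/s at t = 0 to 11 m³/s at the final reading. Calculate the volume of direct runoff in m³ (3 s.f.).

V ≈ 1.85 × 10^6 m³

Direct-runoff ordinates (Q − Q_b): 0.00, 40.83, 83.67, 164.50, 127.33, 98.17, 0.00 m³/s.
ΣQ_DR = 514.5 m³/s.
With Δt = 1 h = 3600 s, V = ΣQ_DR · Δt = 514.5 × 3600 = 1.85 × 10^6 m³.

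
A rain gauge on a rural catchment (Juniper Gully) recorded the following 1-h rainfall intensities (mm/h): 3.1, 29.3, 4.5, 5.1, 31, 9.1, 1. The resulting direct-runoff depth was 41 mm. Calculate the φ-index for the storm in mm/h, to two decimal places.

Only the 2 blocks with intensity above φ contribute runoff: 29.3, 31 mm/h.
Σ(I−φ)·Δt = d  ⇒  (29.3+31 − 2φ)·1 = 41
φ = (60.30 − 41/1) / 2 = 9.65 mm/h.

φ ≈ 9.65 mm/h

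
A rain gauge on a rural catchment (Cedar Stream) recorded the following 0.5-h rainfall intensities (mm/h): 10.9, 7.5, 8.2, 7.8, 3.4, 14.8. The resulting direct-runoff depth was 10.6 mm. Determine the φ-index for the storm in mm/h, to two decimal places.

φ ≈ 5.60 mm/h

Only the 5 blocks with intensity above φ contribute runoff: 10.9, 7.5, 8.2, 7.8, 14.8 mm/h.
Σ(I−φ)·Δt = d  ⇒  (10.9+7.5+8.2+7.8+14.8 − 5φ)·0.5 = 10.6
φ = (49.20 − 10.6/0.5) / 5 = 5.60 mm/h.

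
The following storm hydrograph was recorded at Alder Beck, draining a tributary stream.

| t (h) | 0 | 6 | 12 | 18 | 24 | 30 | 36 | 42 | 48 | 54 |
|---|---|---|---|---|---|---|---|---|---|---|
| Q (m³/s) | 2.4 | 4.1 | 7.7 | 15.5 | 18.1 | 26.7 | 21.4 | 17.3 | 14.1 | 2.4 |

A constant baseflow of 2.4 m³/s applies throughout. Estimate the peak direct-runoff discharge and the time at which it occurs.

Subtracting baseflow gives direct-runoff ordinates: 0.0, 1.7, 5.3, 13.1, 15.7, 24.3, 19.0, 14.9, 11.7, 0.0 m³/s.
The maximum is 24.3 m³/s, occurring at the reading for t = 30 h.

Q_p = 24.3 m³/s at t = 30 h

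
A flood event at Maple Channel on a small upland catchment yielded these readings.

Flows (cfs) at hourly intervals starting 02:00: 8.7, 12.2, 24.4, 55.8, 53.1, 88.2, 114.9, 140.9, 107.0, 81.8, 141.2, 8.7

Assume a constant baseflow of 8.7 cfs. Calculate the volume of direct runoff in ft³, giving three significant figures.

V ≈ 2.64 × 10^6 ft³

Direct-runoff ordinates (Q − Q_b): 0.0, 3.5, 15.7, 47.1, 44.4, 79.5, 106.2, 132.2, 98.3, 73.1, 132.5, 0.0 cfs.
ΣQ_DR = 732.5 cfs.
With Δt = 1 h = 3600 s, V = ΣQ_DR · Δt = 732.5 × 3600 = 2.64 × 10^6 ft³.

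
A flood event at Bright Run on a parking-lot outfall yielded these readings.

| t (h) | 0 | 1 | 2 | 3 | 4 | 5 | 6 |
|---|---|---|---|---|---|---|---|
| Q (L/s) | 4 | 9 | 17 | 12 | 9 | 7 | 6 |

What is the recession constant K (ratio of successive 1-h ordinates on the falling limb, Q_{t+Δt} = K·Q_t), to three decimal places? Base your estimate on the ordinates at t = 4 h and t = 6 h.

Using the recession-limb readings at t = 4 h and t = 6 h: Q falls from 9 to 6 L/s over 2 intervals.
K = (Q₂/Q₁)^(1/2) = (6/9)^(1/2) = 0.816.

K ≈ 0.816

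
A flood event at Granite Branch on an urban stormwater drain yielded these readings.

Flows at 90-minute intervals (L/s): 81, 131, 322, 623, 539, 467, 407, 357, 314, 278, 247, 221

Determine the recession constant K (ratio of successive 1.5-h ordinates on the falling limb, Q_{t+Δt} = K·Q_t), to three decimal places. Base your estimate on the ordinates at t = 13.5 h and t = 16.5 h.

K ≈ 0.892

Using the recession-limb readings at t = 13.5 h and t = 16.5 h: Q falls from 278 to 221 L/s over 2 intervals.
K = (Q₂/Q₁)^(1/2) = (221/278)^(1/2) = 0.892.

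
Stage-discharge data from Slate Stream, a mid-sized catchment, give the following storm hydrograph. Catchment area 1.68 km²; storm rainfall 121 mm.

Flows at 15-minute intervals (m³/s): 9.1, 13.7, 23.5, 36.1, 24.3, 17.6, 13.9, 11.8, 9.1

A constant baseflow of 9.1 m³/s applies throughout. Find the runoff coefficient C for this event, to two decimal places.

C ≈ 0.34

ΣQ_DR = 77.20 m³/s; V = ΣQ_DR·Δt = 69480 m³.
Runoff depth d = V / A = 41.36 mm.
C = d / P = 41.36 / 121 = 0.34.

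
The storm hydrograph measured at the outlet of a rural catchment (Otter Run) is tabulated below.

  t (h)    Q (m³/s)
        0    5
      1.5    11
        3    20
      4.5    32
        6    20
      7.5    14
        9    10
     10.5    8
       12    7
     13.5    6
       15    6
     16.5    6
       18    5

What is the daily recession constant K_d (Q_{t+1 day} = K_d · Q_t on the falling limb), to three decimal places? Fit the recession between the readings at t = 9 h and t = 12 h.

K_d ≈ 0.058

Between t = 9 h and t = 12 h the flow falls from 10 to 7 m³/s over 2×1.5 h = 3 h.
Per-interval ratio K = (7/10)^(1/2) = 0.8367; K_d = K^(24/1.5) = 0.058.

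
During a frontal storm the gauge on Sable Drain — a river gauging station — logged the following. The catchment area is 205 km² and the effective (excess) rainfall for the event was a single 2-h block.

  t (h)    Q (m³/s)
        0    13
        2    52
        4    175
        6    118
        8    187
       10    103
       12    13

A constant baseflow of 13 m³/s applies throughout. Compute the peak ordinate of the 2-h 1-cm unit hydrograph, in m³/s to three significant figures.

Direct runoff: 0.0, 39.0, 162.0, 105.0, 174.0, 90.0, 0.0 m³/s; ΣQ_DR = 570.0 m³/s, peak = 174.0 m³/s.
Runoff depth d = ΣQ_DR·Δt / A = 570.0 × 7200 / (205 km²) = 20.02 mm.
The 1-cm UH is the DRH scaled by (10 mm)/d, so U_p = 174.0 × 10/20.02 = 86.9 m³/s.

U_p ≈ 86.9 m³/s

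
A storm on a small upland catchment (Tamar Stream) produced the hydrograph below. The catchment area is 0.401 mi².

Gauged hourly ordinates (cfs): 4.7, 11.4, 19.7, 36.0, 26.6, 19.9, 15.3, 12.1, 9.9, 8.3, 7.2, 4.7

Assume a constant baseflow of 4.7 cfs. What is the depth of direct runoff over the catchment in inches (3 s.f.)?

d ≈ 0.461 in

Direct runoff: 0.0, 6.7, 15.0, 31.3, 21.9, 15.2, 10.6, 7.4, 5.2, 3.6, 2.5, 0.0 cfs; ΣQ_DR = 119.4 cfs.
V = ΣQ_DR · Δt = 119.4 × 3600 s = 4.298 × 10^5 ft³.
Over A = 0.401 mi², depth = V / A = 0.461 in.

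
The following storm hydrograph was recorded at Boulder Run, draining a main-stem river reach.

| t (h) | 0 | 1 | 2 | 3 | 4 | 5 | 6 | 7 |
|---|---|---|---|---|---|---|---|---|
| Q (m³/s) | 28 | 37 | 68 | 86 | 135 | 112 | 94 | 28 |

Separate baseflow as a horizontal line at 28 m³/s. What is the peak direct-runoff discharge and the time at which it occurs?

Q_p = 107.0 m³/s at t = 4 h

Subtracting baseflow gives direct-runoff ordinates: 0.0, 9.0, 40.0, 58.0, 107.0, 84.0, 66.0, 0.0 m³/s.
The maximum is 107.0 m³/s, occurring at the reading for t = 4 h.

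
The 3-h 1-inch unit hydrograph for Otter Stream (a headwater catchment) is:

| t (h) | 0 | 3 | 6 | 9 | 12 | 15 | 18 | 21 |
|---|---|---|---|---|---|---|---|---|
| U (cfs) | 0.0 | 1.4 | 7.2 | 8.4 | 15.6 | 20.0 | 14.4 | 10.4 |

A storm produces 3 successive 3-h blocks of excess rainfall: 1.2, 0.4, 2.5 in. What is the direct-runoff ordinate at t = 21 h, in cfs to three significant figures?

Q ≈ 68.2 cfs

By discrete convolution, Q_j = Σ (P_i / 1 in) · U_{j−i}.
At t = 21 h (j=7): Q = (1.2/1)·10.4 + (0.4/1)·14.4 + (2.5/1)·20.0 = 68.2 cfs.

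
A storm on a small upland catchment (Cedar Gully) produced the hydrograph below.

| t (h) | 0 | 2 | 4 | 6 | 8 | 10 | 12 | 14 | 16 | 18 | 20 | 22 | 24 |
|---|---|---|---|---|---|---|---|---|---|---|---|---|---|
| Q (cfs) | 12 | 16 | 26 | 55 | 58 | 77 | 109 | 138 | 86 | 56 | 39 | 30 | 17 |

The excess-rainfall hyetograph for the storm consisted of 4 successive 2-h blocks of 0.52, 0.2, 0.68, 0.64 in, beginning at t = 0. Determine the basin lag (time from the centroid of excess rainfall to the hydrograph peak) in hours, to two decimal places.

t_L ≈ 9.59 h

Centroid of excess rainfall: t_c = Σ P_i·t̄_i / ΣP_i = 4.4118 h (block centres at 1, 3, 5, 7 h).
Hydrograph peak occurs at t = 14 h, so basin lag t_L = 14 − 4.4118 = 9.59 h.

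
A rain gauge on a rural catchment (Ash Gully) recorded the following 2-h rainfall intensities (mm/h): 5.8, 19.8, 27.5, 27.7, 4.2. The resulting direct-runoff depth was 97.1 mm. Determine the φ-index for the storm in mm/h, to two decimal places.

Only the 3 blocks with intensity above φ contribute runoff: 19.8, 27.5, 27.7 mm/h.
Σ(I−φ)·Δt = d  ⇒  (19.8+27.5+27.7 − 3φ)·2 = 97.1
φ = (75.00 − 97.1/2) / 3 = 8.82 mm/h.

φ ≈ 8.82 mm/h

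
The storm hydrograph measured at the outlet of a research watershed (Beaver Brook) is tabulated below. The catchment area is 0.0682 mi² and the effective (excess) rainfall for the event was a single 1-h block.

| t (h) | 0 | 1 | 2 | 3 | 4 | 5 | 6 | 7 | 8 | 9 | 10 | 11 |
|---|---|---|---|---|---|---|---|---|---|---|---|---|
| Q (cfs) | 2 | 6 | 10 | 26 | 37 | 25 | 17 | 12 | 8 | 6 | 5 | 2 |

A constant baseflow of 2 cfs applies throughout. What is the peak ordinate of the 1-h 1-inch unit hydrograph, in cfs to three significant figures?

U_p ≈ 11.7 cfs

Direct runoff: 0.0, 4.0, 8.0, 24.0, 35.0, 23.0, 15.0, 10.0, 6.0, 4.0, 3.0, 0.0 cfs; ΣQ_DR = 132.0 cfs, peak = 35.0 cfs.
Runoff depth d = ΣQ_DR·Δt / A = 132.0 × 3600 / (0.0682 mi²) = 2.999 in.
The 1-inch UH is the DRH scaled by (1 in)/d, so U_p = 35.0 × 1/2.999 = 11.7 cfs.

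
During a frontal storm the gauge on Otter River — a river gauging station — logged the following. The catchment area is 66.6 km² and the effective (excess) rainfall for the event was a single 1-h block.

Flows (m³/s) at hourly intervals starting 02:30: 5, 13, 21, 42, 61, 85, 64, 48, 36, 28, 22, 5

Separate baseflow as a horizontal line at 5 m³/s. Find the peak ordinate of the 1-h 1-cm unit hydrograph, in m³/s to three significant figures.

U_p ≈ 40.0 m³/s

Direct runoff: 0.0, 8.0, 16.0, 37.0, 56.0, 80.0, 59.0, 43.0, 31.0, 23.0, 17.0, 0.0 m³/s; ΣQ_DR = 370.0 m³/s, peak = 80.0 m³/s.
Runoff depth d = ΣQ_DR·Δt / A = 370.0 × 3600 / (66.6 km²) = 20.00 mm.
The 1-cm UH is the DRH scaled by (10 mm)/d, so U_p = 80.0 × 10/20.00 = 40.0 m³/s.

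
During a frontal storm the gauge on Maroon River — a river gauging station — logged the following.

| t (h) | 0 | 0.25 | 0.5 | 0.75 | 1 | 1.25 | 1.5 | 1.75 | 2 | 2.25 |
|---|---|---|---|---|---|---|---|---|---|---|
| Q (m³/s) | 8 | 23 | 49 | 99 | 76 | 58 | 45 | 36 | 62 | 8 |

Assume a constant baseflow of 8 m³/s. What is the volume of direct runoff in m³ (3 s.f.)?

Direct-runoff ordinates (Q − Q_b): 0.0, 15.0, 41.0, 91.0, 68.0, 50.0, 37.0, 28.0, 54.0, 0.0 m³/s.
ΣQ_DR = 384.0 m³/s.
With Δt = 0.25 h = 900 s, V = ΣQ_DR · Δt = 384.0 × 900 = 3.46 × 10^5 m³.

V ≈ 3.46 × 10^5 m³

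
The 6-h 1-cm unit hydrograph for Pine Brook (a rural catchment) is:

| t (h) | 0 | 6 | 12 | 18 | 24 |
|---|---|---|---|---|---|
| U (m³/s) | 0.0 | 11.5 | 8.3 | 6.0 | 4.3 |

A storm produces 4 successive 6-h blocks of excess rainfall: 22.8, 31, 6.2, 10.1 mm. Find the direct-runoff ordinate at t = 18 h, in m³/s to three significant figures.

Q ≈ 46.5 m³/s

By discrete convolution, Q_j = Σ (P_i / 10 mm) · U_{j−i}.
At t = 18 h (j=3): Q = (22.8/10)·6.0 + (31/10)·8.3 + (6.2/10)·11.5 + (10.1/10)·0.0 = 46.5 m³/s.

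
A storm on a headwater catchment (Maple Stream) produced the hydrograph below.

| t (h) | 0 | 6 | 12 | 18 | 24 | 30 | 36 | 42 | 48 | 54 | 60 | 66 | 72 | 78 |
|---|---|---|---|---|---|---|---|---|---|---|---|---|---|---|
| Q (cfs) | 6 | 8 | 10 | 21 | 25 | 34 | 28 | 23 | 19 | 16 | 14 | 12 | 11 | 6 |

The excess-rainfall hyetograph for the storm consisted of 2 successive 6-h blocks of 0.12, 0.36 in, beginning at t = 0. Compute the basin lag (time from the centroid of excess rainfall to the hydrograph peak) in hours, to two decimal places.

t_L ≈ 22.50 h

Centroid of excess rainfall: t_c = Σ P_i·t̄_i / ΣP_i = 7.5000 h (block centres at 3, 9 h).
Hydrograph peak occurs at t = 30 h, so basin lag t_L = 30 − 7.5000 = 22.50 h.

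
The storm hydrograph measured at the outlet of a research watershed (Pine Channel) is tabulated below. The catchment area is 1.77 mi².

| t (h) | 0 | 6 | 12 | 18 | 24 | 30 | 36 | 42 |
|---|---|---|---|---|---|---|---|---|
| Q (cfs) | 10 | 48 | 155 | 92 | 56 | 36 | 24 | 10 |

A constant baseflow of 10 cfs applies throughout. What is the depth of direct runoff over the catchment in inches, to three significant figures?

d ≈ 1.84 in

Direct runoff: 0.0, 38.0, 145.0, 82.0, 46.0, 26.0, 14.0, 0.0 cfs; ΣQ_DR = 351.0 cfs.
V = ΣQ_DR · Δt = 351.0 × 21600 s = 7.582 × 10^6 ft³.
Over A = 1.77 mi², depth = V / A = 1.84 in.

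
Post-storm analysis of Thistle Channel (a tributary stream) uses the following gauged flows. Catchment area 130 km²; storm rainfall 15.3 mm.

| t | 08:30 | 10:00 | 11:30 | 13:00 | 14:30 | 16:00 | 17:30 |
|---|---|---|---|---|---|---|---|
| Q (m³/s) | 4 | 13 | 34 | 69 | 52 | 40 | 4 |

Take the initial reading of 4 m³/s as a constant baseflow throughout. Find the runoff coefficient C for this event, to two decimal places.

ΣQ_DR = 188.0 m³/s; V = ΣQ_DR·Δt = 1.015 × 10^6 m³.
Runoff depth d = V / A = 7.809 mm.
C = d / P = 7.809 / 15.3 = 0.51.

C ≈ 0.51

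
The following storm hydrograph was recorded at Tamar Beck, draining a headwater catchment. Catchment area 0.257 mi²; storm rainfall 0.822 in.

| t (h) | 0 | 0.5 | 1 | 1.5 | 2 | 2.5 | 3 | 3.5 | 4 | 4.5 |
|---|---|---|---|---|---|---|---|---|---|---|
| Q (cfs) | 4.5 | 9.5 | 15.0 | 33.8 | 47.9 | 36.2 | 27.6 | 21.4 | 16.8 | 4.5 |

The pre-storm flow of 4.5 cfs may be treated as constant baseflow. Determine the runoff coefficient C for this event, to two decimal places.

ΣQ_DR = 172.2 cfs; V = ΣQ_DR·Δt = 3.100 × 10^5 ft³.
Runoff depth d = V / A = 0.5191 in.
C = d / P = 0.5191 / 0.822 = 0.63.

C ≈ 0.63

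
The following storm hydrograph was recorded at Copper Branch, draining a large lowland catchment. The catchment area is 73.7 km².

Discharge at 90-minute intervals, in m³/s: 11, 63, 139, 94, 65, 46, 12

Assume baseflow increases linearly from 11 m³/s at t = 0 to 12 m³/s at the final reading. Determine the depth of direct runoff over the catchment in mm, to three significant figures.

d ≈ 25.6 mm

Direct runoff: 0.00, 51.83, 127.67, 82.50, 53.33, 34.17, 0.00 m³/s; ΣQ_DR = 349.5 m³/s.
V = ΣQ_DR · Δt = 349.5 × 5400 s = 1.887 × 10^6 m³.
Over A = 73.7 km², depth = V / A = 25.6 mm.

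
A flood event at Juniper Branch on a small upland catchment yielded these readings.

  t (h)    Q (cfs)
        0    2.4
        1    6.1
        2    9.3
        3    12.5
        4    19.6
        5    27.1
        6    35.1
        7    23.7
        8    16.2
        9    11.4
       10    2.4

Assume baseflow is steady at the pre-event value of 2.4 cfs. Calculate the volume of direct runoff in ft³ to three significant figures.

Direct-runoff ordinates (Q − Q_b): 0.0, 3.7, 6.9, 10.1, 17.2, 24.7, 32.7, 21.3, 13.8, 9.0, 0.0 cfs.
ΣQ_DR = 139.4 cfs.
With Δt = 1 h = 3600 s, V = ΣQ_DR · Δt = 139.4 × 3600 = 5.02 × 10^5 ft³.

V ≈ 5.02 × 10^5 ft³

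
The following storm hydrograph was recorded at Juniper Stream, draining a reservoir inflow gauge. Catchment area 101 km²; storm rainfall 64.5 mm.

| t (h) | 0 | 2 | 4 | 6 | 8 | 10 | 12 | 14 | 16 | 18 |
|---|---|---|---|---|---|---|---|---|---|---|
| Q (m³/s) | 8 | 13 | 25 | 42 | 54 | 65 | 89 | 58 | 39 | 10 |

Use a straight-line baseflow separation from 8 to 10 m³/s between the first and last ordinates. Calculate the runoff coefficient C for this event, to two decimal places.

C ≈ 0.35

ΣQ_DR = 313.0 m³/s; V = ΣQ_DR·Δt = 2.254 × 10^6 m³.
Runoff depth d = V / A = 22.31 mm.
C = d / P = 22.31 / 64.5 = 0.35.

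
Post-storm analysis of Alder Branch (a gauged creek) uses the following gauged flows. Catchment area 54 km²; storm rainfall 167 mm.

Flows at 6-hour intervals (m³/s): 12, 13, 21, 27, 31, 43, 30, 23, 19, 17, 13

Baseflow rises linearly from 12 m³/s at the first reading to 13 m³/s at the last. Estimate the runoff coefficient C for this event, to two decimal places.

C ≈ 0.27

ΣQ_DR = 111.5 m³/s; V = ΣQ_DR·Δt = 2.408 × 10^6 m³.
Runoff depth d = V / A = 44.60 mm.
C = d / P = 44.60 / 167 = 0.27.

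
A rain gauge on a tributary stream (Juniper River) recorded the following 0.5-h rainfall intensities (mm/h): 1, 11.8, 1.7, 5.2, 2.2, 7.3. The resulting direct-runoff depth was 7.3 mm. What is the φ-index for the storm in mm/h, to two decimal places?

φ ≈ 3.23 mm/h

Only the 3 blocks with intensity above φ contribute runoff: 11.8, 5.2, 7.3 mm/h.
Σ(I−φ)·Δt = d  ⇒  (11.8+5.2+7.3 − 3φ)·0.5 = 7.3
φ = (24.30 − 7.3/0.5) / 3 = 3.23 mm/h.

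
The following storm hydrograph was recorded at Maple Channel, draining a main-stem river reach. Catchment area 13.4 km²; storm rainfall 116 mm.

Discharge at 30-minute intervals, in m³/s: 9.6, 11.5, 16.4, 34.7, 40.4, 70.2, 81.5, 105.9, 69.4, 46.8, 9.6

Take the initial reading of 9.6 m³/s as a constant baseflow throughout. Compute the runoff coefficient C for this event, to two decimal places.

ΣQ_DR = 390.4 m³/s; V = ΣQ_DR·Δt = 7.027 × 10^5 m³.
Runoff depth d = V / A = 52.44 mm.
C = d / P = 52.44 / 116 = 0.45.

C ≈ 0.45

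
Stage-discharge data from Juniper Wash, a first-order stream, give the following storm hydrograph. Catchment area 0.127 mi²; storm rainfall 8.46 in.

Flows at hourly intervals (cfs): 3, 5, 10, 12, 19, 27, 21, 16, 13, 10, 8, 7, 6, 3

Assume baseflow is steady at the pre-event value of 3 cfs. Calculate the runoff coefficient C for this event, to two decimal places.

C ≈ 0.17

ΣQ_DR = 118.0 cfs; V = ΣQ_DR·Δt = 4.248 × 10^5 ft³.
Runoff depth d = V / A = 1.440 in.
C = d / P = 1.440 / 8.46 = 0.17.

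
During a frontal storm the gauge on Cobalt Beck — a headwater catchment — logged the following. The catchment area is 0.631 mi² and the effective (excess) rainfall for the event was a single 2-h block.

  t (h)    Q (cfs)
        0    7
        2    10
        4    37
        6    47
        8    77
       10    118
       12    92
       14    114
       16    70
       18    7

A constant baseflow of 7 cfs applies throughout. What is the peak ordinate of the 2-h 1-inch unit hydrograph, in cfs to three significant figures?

Direct runoff: 0.0, 3.0, 30.0, 40.0, 70.0, 111.0, 85.0, 107.0, 63.0, 0.0 cfs; ΣQ_DR = 509.0 cfs, peak = 111.0 cfs.
Runoff depth d = ΣQ_DR·Δt / A = 509.0 × 7200 / (0.631 mi²) = 2.500 in.
The 1-inch UH is the DRH scaled by (1 in)/d, so U_p = 111.0 × 1/2.500 = 44.4 cfs.

U_p ≈ 44.4 cfs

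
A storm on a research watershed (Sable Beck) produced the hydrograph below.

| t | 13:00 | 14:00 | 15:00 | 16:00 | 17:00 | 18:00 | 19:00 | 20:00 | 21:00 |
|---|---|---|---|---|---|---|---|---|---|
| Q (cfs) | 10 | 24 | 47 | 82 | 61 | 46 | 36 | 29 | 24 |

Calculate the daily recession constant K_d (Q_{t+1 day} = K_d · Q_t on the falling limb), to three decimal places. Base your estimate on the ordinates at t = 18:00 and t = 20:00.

K_d ≈ 0.004

Between t = 18:00 and t = 20:00 the flow falls from 46 to 29 cfs over 2×1 h = 2 h.
Per-interval ratio K = (29/46)^(1/2) = 0.7940; K_d = K^(24/1) = 0.004.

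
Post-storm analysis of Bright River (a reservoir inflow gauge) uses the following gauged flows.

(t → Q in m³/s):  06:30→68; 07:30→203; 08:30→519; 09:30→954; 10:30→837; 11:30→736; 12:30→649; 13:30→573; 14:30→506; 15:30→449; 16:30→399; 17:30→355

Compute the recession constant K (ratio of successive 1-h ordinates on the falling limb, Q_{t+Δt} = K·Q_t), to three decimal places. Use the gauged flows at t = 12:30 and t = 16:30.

K ≈ 0.885

Using the recession-limb readings at t = 12:30 and t = 16:30: Q falls from 649 to 399 m³/s over 4 intervals.
K = (Q₂/Q₁)^(1/4) = (399/649)^(1/4) = 0.885.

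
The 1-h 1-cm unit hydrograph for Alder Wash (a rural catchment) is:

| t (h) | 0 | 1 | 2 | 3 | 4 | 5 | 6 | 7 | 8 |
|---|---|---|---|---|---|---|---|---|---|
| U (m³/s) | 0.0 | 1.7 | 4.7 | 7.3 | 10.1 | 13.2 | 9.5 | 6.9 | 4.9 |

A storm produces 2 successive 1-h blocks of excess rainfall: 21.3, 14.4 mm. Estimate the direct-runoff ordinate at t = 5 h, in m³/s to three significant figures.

Q ≈ 42.7 m³/s

By discrete convolution, Q_j = Σ (P_i / 10 mm) · U_{j−i}.
At t = 5 h (j=5): Q = (21.3/10)·13.2 + (14.4/10)·10.1 = 42.7 m³/s.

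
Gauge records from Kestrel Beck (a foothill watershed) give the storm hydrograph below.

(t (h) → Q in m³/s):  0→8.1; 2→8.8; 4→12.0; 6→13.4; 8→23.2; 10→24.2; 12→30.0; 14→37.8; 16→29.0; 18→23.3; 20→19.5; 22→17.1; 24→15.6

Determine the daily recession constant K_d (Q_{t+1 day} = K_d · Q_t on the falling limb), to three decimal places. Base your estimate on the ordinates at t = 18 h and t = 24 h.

Between t = 18 h and t = 24 h the flow falls from 23.3 to 15.6 m³/s over 3×2 h = 6 h.
Per-interval ratio K = (15.6/23.3)^(1/3) = 0.8748; K_d = K^(24/2) = 0.201.

K_d ≈ 0.201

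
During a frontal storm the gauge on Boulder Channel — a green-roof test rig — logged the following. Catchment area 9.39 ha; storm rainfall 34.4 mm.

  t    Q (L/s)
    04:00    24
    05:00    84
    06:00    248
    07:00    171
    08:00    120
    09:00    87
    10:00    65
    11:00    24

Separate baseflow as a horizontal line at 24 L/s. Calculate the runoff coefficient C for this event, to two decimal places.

C ≈ 0.70

ΣQ_DR = 631.0 L/s; V = ΣQ_DR·Δt = 2.272 × 10^6 L.
Runoff depth d = V / A = 24.19 mm.
C = d / P = 24.19 / 34.4 = 0.70.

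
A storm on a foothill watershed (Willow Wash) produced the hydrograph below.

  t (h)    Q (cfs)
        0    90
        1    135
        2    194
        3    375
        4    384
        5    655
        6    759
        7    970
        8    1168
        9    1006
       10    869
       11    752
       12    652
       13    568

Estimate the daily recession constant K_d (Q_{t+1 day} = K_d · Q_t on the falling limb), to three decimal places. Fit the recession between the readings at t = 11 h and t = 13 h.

K_d ≈ 0.034

Between t = 11 h and t = 13 h the flow falls from 752 to 568 cfs over 2×1 h = 2 h.
Per-interval ratio K = (568/752)^(1/2) = 0.8691; K_d = K^(24/1) = 0.034.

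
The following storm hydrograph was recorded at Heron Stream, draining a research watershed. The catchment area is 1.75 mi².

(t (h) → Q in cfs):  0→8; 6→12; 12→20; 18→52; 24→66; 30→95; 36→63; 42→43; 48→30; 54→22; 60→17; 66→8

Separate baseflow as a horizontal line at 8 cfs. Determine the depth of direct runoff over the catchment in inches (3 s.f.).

Direct runoff: 0.0, 4.0, 12.0, 44.0, 58.0, 87.0, 55.0, 35.0, 22.0, 14.0, 9.0, 0.0 cfs; ΣQ_DR = 340.0 cfs.
V = ΣQ_DR · Δt = 340.0 × 21600 s = 7.344 × 10^6 ft³.
Over A = 1.75 mi², depth = V / A = 1.81 in.

d ≈ 1.81 in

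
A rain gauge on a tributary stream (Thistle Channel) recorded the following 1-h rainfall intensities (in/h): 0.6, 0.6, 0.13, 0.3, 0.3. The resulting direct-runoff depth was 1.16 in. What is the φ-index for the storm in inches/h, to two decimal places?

φ ≈ 0.16 in/h

Only the 4 blocks with intensity above φ contribute runoff: 0.6, 0.6, 0.3, 0.3 in/h.
Σ(I−φ)·Δt = d  ⇒  (0.6+0.6+0.3+0.3 − 4φ)·1 = 1.16
φ = (1.800 − 1.16/1) / 4 = 0.16 in/h.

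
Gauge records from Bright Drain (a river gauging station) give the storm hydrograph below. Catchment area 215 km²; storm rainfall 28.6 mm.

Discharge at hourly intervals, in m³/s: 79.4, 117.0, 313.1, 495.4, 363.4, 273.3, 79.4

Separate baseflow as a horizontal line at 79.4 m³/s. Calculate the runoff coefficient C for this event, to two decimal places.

ΣQ_DR = 1165 m³/s; V = ΣQ_DR·Δt = 4.195 × 10^6 m³.
Runoff depth d = V / A = 19.51 mm.
C = d / P = 19.51 / 28.6 = 0.68.

C ≈ 0.68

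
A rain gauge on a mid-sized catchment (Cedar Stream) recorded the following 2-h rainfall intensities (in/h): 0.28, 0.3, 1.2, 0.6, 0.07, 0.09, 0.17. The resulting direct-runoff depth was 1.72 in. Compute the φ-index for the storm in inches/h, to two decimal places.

φ ≈ 0.47 in/h

Only the 2 blocks with intensity above φ contribute runoff: 1.2, 0.6 in/h.
Σ(I−φ)·Δt = d  ⇒  (1.2+0.6 − 2φ)·2 = 1.72
φ = (1.800 − 1.72/2) / 2 = 0.47 in/h.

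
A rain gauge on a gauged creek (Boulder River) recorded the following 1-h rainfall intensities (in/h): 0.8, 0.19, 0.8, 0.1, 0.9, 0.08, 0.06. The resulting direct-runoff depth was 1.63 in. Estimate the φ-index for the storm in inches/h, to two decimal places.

φ ≈ 0.29 in/h

Only the 3 blocks with intensity above φ contribute runoff: 0.8, 0.8, 0.9 in/h.
Σ(I−φ)·Δt = d  ⇒  (0.8+0.8+0.9 − 3φ)·1 = 1.63
φ = (2.500 − 1.63/1) / 3 = 0.29 in/h.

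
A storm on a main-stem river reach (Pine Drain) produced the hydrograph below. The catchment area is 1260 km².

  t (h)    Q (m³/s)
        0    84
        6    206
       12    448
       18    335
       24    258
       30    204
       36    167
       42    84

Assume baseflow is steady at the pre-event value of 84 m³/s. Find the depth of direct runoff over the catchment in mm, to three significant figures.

d ≈ 19.1 mm

Direct runoff: 0.0, 122.0, 364.0, 251.0, 174.0, 120.0, 83.0, 0.0 m³/s; ΣQ_DR = 1114 m³/s.
V = ΣQ_DR · Δt = 1114 × 21600 s = 2.406 × 10^7 m³.
Over A = 1260 km², depth = V / A = 19.1 mm.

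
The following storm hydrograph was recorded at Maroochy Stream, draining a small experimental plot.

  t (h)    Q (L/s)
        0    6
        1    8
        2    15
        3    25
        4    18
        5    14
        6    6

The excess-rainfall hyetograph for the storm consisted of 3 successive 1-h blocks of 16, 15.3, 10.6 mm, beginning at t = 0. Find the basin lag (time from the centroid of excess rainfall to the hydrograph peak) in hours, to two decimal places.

t_L ≈ 1.63 h

Centroid of excess rainfall: t_c = Σ P_i·t̄_i / ΣP_i = 1.3711 h (block centres at 0.5, 1.5, 2.5 h).
Hydrograph peak occurs at t = 3 h, so basin lag t_L = 3 − 1.3711 = 1.63 h.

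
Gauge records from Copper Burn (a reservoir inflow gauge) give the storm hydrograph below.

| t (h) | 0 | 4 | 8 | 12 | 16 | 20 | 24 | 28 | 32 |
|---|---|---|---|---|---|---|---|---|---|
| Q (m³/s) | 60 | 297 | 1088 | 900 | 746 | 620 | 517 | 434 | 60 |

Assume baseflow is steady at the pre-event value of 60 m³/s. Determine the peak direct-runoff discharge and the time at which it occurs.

Subtracting baseflow gives direct-runoff ordinates: 0.0, 237.0, 1028.0, 840.0, 686.0, 560.0, 457.0, 374.0, 0.0 m³/s.
The maximum is 1028.0 m³/s, occurring at the reading for t = 8 h.

Q_p = 1028.0 m³/s at t = 8 h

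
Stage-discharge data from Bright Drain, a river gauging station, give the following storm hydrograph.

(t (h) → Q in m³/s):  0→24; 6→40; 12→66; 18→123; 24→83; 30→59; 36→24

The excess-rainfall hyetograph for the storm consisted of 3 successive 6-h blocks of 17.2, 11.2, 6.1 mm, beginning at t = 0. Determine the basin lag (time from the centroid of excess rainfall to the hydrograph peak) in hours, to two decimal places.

Centroid of excess rainfall: t_c = Σ P_i·t̄_i / ΣP_i = 7.0696 h (block centres at 3, 9, 15 h).
Hydrograph peak occurs at t = 18 h, so basin lag t_L = 18 − 7.0696 = 10.93 h.

t_L ≈ 10.93 h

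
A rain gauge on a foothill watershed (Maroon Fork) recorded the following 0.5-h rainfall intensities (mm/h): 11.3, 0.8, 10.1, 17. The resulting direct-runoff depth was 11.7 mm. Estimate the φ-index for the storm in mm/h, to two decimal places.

φ ≈ 5.00 mm/h

Only the 3 blocks with intensity above φ contribute runoff: 11.3, 10.1, 17 mm/h.
Σ(I−φ)·Δt = d  ⇒  (11.3+10.1+17 − 3φ)·0.5 = 11.7
φ = (38.40 − 11.7/0.5) / 3 = 5.00 mm/h.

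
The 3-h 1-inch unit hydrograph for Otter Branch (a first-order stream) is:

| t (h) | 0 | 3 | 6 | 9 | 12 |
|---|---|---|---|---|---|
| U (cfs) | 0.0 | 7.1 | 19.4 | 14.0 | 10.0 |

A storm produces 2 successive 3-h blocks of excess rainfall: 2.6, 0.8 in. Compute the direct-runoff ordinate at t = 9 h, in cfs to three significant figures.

Q ≈ 51.9 cfs

By discrete convolution, Q_j = Σ (P_i / 1 in) · U_{j−i}.
At t = 9 h (j=3): Q = (2.6/1)·14.0 + (0.8/1)·19.4 = 51.9 cfs.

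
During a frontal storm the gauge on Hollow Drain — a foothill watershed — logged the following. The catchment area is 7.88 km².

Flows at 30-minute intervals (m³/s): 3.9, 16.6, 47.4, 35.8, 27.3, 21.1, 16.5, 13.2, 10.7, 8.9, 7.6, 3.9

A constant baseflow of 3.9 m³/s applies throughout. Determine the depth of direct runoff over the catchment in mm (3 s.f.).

Direct runoff: 0.0, 12.7, 43.5, 31.9, 23.4, 17.2, 12.6, 9.3, 6.8, 5.0, 3.7, 0.0 m³/s; ΣQ_DR = 166.1 m³/s.
V = ΣQ_DR · Δt = 166.1 × 1800 s = 2.990 × 10^5 m³.
Over A = 7.88 km², depth = V / A = 37.9 mm.

d ≈ 37.9 mm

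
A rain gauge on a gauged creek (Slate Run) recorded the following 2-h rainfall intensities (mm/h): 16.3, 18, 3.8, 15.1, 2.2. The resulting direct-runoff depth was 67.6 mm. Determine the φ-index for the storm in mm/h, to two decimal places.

Only the 3 blocks with intensity above φ contribute runoff: 16.3, 18, 15.1 mm/h.
Σ(I−φ)·Δt = d  ⇒  (16.3+18+15.1 − 3φ)·2 = 67.6
φ = (49.40 − 67.6/2) / 3 = 5.20 mm/h.

φ ≈ 5.20 mm/h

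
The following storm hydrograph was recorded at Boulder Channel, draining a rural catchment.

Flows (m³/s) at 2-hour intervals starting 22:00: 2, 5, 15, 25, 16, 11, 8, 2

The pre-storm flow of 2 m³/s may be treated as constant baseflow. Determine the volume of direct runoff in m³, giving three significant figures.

Direct-runoff ordinates (Q − Q_b): 0.0, 3.0, 13.0, 23.0, 14.0, 9.0, 6.0, 0.0 m³/s.
ΣQ_DR = 68.00 m³/s.
With Δt = 2 h = 7200 s, V = ΣQ_DR · Δt = 68.00 × 7200 = 4.90 × 10^5 m³.

V ≈ 4.90 × 10^5 m³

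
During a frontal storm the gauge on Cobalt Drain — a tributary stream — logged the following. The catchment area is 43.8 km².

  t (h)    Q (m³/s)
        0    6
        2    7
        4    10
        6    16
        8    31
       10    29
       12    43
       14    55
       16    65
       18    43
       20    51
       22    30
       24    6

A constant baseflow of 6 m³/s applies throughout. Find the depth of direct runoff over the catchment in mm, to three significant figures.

d ≈ 51.6 mm

Direct runoff: 0.0, 1.0, 4.0, 10.0, 25.0, 23.0, 37.0, 49.0, 59.0, 37.0, 45.0, 24.0, 0.0 m³/s; ΣQ_DR = 314.0 m³/s.
V = ΣQ_DR · Δt = 314.0 × 7200 s = 2.261 × 10^6 m³.
Over A = 43.8 km², depth = V / A = 51.6 mm.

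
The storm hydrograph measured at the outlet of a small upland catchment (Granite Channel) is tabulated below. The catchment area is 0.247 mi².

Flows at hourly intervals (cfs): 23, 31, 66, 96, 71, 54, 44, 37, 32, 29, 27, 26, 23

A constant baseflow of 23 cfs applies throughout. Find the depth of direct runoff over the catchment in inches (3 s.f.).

d ≈ 1.63 in

Direct runoff: 0.0, 8.0, 43.0, 73.0, 48.0, 31.0, 21.0, 14.0, 9.0, 6.0, 4.0, 3.0, 0.0 cfs; ΣQ_DR = 260.0 cfs.
V = ΣQ_DR · Δt = 260.0 × 3600 s = 9.360 × 10^5 ft³.
Over A = 0.247 mi², depth = V / A = 1.63 in.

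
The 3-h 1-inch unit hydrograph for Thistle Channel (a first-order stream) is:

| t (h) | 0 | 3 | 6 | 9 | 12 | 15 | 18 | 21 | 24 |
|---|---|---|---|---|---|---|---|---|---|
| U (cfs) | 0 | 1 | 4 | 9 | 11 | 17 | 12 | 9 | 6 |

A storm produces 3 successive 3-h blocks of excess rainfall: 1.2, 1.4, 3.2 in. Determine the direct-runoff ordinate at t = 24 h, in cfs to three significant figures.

By discrete convolution, Q_j = Σ (P_i / 1 in) · U_{j−i}.
At t = 24 h (j=8): Q = (1.2/1)·6 + (1.4/1)·9 + (3.2/1)·12 = 58.2 cfs.

Q ≈ 58.2 cfs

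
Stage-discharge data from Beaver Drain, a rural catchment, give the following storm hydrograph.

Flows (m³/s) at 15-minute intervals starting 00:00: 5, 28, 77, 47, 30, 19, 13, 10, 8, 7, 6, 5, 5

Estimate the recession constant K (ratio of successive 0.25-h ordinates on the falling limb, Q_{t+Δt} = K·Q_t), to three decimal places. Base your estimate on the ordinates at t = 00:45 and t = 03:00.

K ≈ 0.780

Using the recession-limb readings at t = 00:45 and t = 03:00: Q falls from 47 to 5 m³/s over 9 intervals.
K = (Q₂/Q₁)^(1/9) = (5/47)^(1/9) = 0.780.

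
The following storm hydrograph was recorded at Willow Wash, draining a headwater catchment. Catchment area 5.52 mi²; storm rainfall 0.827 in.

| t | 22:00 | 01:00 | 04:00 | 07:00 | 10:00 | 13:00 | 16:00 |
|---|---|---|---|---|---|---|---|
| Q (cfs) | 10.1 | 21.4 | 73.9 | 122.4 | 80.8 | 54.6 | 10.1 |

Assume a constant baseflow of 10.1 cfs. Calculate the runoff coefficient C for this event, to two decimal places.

C ≈ 0.31

ΣQ_DR = 302.6 cfs; V = ΣQ_DR·Δt = 3.268 × 10^6 ft³.
Runoff depth d = V / A = 0.2548 in.
C = d / P = 0.2548 / 0.827 = 0.31.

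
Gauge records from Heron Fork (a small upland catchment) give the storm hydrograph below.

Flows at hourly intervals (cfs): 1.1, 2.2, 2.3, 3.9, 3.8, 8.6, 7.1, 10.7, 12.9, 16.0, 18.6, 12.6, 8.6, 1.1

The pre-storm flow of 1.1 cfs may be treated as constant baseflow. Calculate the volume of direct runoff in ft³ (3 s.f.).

V ≈ 3.39 × 10^5 ft³

Direct-runoff ordinates (Q − Q_b): 0.0, 1.1, 1.2, 2.8, 2.7, 7.5, 6.0, 9.6, 11.8, 14.9, 17.5, 11.5, 7.5, 0.0 cfs.
ΣQ_DR = 94.10 cfs.
With Δt = 1 h = 3600 s, V = ΣQ_DR · Δt = 94.10 × 3600 = 3.39 × 10^5 ft³.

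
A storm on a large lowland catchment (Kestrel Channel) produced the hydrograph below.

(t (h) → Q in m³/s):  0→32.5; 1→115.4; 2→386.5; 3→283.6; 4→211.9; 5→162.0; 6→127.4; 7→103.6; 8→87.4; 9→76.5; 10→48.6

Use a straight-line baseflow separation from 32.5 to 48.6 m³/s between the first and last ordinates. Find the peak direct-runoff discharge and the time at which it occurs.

Q_p = 350.78 m³/s at t = 2 h

Subtracting baseflow gives direct-runoff ordinates: 0.00, 81.29, 350.78, 246.27, 172.96, 121.45, 85.24, 59.83, 42.02, 29.51, 0.00 m³/s.
The maximum is 350.78 m³/s, occurring at the reading for t = 2 h.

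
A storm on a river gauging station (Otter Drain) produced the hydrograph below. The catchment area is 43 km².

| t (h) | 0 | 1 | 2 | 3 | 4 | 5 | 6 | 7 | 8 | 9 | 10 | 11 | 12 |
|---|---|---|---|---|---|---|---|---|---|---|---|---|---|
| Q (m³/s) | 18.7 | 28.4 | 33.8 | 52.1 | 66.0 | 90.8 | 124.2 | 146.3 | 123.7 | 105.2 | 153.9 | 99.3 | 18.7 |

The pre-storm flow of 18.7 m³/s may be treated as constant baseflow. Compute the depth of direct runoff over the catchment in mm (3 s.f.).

d ≈ 68.5 mm

Direct runoff: 0.0, 9.7, 15.1, 33.4, 47.3, 72.1, 105.5, 127.6, 105.0, 86.5, 135.2, 80.6, 0.0 m³/s; ΣQ_DR = 818.0 m³/s.
V = ΣQ_DR · Δt = 818.0 × 3600 s = 2.945 × 10^6 m³.
Over A = 43 km², depth = V / A = 68.5 mm.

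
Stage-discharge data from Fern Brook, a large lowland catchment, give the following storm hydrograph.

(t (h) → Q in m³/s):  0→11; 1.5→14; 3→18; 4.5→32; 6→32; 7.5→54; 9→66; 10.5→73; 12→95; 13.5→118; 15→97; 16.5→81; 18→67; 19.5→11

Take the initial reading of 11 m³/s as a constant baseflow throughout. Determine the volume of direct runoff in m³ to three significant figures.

Direct-runoff ordinates (Q − Q_b): 0.0, 3.0, 7.0, 21.0, 21.0, 43.0, 55.0, 62.0, 84.0, 107.0, 86.0, 70.0, 56.0, 0.0 m³/s.
ΣQ_DR = 615.0 m³/s.
With Δt = 1.5 h = 5400 s, V = ΣQ_DR · Δt = 615.0 × 5400 = 3.32 × 10^6 m³.

V ≈ 3.32 × 10^6 m³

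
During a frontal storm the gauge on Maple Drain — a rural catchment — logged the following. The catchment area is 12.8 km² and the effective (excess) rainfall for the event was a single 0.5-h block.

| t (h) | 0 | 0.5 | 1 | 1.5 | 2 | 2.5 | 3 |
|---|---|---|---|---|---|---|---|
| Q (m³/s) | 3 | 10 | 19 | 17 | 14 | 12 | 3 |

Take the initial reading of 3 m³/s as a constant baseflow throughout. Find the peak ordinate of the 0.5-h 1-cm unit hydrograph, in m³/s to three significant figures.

U_p ≈ 20.0 m³/s

Direct runoff: 0.0, 7.0, 16.0, 14.0, 11.0, 9.0, 0.0 m³/s; ΣQ_DR = 57.00 m³/s, peak = 16.0 m³/s.
Runoff depth d = ΣQ_DR·Δt / A = 57.00 × 1800 / (12.8 km²) = 8.016 mm.
The 1-cm UH is the DRH scaled by (10 mm)/d, so U_p = 16.0 × 10/8.016 = 20.0 m³/s.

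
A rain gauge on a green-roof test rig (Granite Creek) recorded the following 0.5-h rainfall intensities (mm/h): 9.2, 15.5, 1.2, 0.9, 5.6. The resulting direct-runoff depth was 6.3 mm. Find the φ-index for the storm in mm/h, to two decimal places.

Only the 2 blocks with intensity above φ contribute runoff: 9.2, 15.5 mm/h.
Σ(I−φ)·Δt = d  ⇒  (9.2+15.5 − 2φ)·0.5 = 6.3
φ = (24.70 − 6.3/0.5) / 2 = 6.05 mm/h.

φ ≈ 6.05 mm/h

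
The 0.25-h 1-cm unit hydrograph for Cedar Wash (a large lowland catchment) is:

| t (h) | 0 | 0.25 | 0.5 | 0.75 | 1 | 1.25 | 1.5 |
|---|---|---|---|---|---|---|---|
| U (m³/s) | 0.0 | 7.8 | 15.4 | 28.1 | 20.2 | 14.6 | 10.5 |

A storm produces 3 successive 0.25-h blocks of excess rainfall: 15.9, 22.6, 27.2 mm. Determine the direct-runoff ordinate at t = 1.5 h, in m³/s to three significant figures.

Q ≈ 105 m³/s

By discrete convolution, Q_j = Σ (P_i / 10 mm) · U_{j−i}.
At t = 1.5 h (j=6): Q = (15.9/10)·10.5 + (22.6/10)·14.6 + (27.2/10)·20.2 = 105 m³/s.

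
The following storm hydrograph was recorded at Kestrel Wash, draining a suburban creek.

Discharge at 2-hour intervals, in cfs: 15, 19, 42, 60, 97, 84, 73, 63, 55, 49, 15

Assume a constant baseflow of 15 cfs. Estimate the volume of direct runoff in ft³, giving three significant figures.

V ≈ 2.93 × 10^6 ft³

Direct-runoff ordinates (Q − Q_b): 0.0, 4.0, 27.0, 45.0, 82.0, 69.0, 58.0, 48.0, 40.0, 34.0, 0.0 cfs.
ΣQ_DR = 407.0 cfs.
With Δt = 2 h = 7200 s, V = ΣQ_DR · Δt = 407.0 × 7200 = 2.93 × 10^6 ft³.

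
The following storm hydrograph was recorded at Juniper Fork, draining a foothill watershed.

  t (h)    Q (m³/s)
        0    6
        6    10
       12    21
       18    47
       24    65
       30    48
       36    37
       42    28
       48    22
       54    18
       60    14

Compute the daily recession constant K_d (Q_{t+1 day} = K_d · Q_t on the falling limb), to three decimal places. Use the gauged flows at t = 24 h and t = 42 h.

K_d ≈ 0.325

Between t = 24 h and t = 42 h the flow falls from 65 to 28 m³/s over 3×6 h = 18 h.
Per-interval ratio K = (28/65)^(1/3) = 0.7552; K_d = K^(24/6) = 0.325.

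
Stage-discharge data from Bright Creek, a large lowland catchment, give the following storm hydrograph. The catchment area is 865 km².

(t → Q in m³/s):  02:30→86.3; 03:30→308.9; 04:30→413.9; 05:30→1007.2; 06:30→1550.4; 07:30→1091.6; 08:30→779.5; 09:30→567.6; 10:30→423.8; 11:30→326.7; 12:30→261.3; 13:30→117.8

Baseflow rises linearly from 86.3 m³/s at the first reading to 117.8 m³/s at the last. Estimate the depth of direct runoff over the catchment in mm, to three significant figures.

Direct runoff: 0.00, 219.74, 321.87, 912.31, 1452.65, 990.98, 676.02, 461.25, 314.59, 214.63, 146.36, 0.00 m³/s; ΣQ_DR = 5710 m³/s.
V = ΣQ_DR · Δt = 5710 × 3600 s = 2.056 × 10^7 m³.
Over A = 865 km², depth = V / A = 23.8 mm.

d ≈ 23.8 mm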